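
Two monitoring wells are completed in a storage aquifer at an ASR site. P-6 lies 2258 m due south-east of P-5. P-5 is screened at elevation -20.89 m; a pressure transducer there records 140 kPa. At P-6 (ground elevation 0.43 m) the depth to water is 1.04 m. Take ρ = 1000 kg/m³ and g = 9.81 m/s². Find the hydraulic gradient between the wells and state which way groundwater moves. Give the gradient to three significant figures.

Pressure head at P-5: ψ = P/(ρg) = 140×1000 / (1000 × 9.81) = 14.27 m.
Total head at P-5: h = z + ψ = -20.89 + 14.27 = -6.62 m.
Total head at P-6: h = 0.43 − 1.04 = -0.61 m.
Head difference: h(P-5) − h(P-6) = -6.62 − (-0.61) = -6.01 m.
Hydraulic gradient: i = |Δh| / L = 6.01 / 2258 = 0.00266.
Flow is from higher to lower head: from P-6 toward P-5, i.e. toward the north-west.

i ≈ 0.00266; groundwater flows toward the north-west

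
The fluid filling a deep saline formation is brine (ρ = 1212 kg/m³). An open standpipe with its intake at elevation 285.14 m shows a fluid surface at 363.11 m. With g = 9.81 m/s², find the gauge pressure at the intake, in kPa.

Pressure head ψ = h − z = 363.11 − 285.14 = 77.97 m.
P = ρgψ = 1212 × 9.81 × 77.97 = 927041 Pa ≈ 927 kPa.

P ≈ 927 kPa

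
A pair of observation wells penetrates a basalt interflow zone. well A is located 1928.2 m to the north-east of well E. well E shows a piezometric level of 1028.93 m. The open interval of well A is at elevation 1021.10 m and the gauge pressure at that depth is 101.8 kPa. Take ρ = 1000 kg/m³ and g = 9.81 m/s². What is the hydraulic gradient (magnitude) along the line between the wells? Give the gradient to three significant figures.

i ≈ 0.00132

Total head at well E: h = 1028.93 m (water level in the piezometer is the total head).
Pressure head at well A: ψ = P/(ρg) = 101.8×1000 / (1000 × 9.81) = 10.38 m.
Total head at well A: h = z + ψ = 1021.10 + 10.38 = 1031.48 m.
Head difference: h(well E) − h(well A) = 1028.93 − 1031.48 = -2.55 m.
Hydraulic gradient: i = |Δh| / L = 2.55 / 1928.2 = 0.00132.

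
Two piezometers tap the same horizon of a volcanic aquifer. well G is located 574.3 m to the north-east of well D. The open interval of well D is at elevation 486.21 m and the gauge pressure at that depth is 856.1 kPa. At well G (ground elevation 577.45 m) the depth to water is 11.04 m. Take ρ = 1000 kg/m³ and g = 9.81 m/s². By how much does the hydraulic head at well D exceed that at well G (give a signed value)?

Δh ≈ 7.07 m

Pressure head at well D: ψ = P/(ρg) = 856.1×1000 / (1000 × 9.81) = 87.27 m.
Total head at well D: h = z + ψ = 486.21 + 87.27 = 573.48 m.
Total head at well G: h = 577.45 − 11.04 = 566.41 m.
Head difference: h(well D) − h(well G) = 573.48 − 566.41 = 7.07 m.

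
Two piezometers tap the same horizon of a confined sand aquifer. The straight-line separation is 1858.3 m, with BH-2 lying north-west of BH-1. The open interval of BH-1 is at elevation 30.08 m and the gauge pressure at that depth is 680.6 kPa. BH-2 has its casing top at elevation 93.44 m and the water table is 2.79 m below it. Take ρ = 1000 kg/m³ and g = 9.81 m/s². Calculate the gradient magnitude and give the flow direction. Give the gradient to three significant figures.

i ≈ 0.00474; groundwater flows toward the north-west

Pressure head at BH-1: ψ = P/(ρg) = 680.6×1000 / (1000 × 9.81) = 69.38 m.
Total head at BH-1: h = z + ψ = 30.08 + 69.38 = 99.46 m.
Total head at BH-2: h = 93.44 − 2.79 = 90.65 m.
Head difference: h(BH-1) − h(BH-2) = 99.46 − 90.65 = 8.81 m.
Hydraulic gradient: i = |Δh| / L = 8.81 / 1858.3 = 0.00474.
Flow is from higher to lower head: from BH-1 toward BH-2, i.e. toward the north-west.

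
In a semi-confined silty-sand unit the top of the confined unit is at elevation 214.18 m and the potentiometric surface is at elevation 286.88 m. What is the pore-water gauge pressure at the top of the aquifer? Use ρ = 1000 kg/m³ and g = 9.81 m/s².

P ≈ 713 kPa

Pressure head at the aquifer top: ψ = h − z = 286.88 − 214.18 = 72.70 m.
P = ρgψ = 1000 × 9.81 × 72.70 = 713187 Pa ≈ 713 kPa.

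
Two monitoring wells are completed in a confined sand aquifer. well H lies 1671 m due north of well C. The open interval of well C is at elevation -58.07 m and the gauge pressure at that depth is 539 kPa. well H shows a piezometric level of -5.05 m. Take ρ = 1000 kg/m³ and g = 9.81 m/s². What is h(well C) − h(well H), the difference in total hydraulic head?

Δh ≈ 1.92 m

Pressure head at well C: ψ = P/(ρg) = 539×1000 / (1000 × 9.81) = 54.94 m.
Total head at well C: h = z + ψ = -58.07 + 54.94 = -3.13 m.
Total head at well H: h = -5.05 m (water level in the piezometer is the total head).
Head difference: h(well C) − h(well H) = -3.13 − (-5.05) = 1.92 m.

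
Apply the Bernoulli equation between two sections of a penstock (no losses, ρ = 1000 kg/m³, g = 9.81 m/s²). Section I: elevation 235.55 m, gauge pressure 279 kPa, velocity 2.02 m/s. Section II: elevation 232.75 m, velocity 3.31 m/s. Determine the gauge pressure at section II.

P₂ ≈ 303 kPa

Pressure head at I: ψ₁ = P₁/(ρg) = 279×1000 / (1000 × 9.81) = 28.44 m.
Velocity heads: v₁²/2g = 2.02²/19.62 = 0.208 m; v₂²/2g = 3.31²/19.62 = 0.558 m.
Total head H = z₁ + ψ₁ + v₁²/2g = 235.55 + 28.44 + 0.208 = 264.20 m.
ψ₂ = H − z₂ − v₂²/2g = 264.20 − 232.75 − 0.558 = 30.89 m.
P₂ = ρgψ₂ = 1000 × 9.81 × 30.89 ≈ 303 kPa.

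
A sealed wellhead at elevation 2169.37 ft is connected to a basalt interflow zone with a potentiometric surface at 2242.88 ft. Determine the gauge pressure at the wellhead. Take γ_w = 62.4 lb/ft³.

P ≈ 31.9 psi

Head above the cap: Δh = 2242.88 − 2169.37 = 73.51 ft.
P = γΔh/144 = 62.4 × 73.51 / 144 = 31.9 psi.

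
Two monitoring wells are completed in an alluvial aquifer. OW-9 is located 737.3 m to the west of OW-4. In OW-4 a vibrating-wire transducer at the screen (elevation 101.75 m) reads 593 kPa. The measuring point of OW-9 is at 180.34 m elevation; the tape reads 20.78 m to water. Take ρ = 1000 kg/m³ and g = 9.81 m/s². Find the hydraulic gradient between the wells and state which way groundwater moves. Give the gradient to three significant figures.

Pressure head at OW-4: ψ = P/(ρg) = 593×1000 / (1000 × 9.81) = 60.45 m.
Total head at OW-4: h = z + ψ = 101.75 + 60.45 = 162.20 m.
Total head at OW-9: h = 180.34 − 20.78 = 159.56 m.
Head difference: h(OW-4) − h(OW-9) = 162.20 − 159.56 = 2.64 m.
Hydraulic gradient: i = |Δh| / L = 2.64 / 737.3 = 0.00358.
Flow is from higher to lower head: from OW-4 toward OW-9, i.e. toward the west.

i ≈ 0.00358; groundwater flows toward the west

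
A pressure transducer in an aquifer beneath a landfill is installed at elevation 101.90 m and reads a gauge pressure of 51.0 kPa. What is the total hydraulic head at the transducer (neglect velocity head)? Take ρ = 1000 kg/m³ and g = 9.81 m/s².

ψ = P/(ρg) = 51.0×1000 / (1000 × 9.81) = 5.20 m.
h = z + ψ = 101.90 + 5.20 = 107.10 m.

h ≈ 107.10 m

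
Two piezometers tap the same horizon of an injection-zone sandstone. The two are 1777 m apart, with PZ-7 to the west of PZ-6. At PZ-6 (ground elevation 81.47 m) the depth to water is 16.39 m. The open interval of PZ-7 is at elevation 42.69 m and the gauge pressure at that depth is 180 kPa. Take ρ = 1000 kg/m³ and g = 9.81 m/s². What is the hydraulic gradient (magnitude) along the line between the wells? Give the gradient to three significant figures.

i ≈ 0.00227

Total head at PZ-6: h = 81.47 − 16.39 = 65.08 m.
Pressure head at PZ-7: ψ = P/(ρg) = 180×1000 / (1000 × 9.81) = 18.35 m.
Total head at PZ-7: h = z + ψ = 42.69 + 18.35 = 61.04 m.
Head difference: h(PZ-6) − h(PZ-7) = 65.08 − 61.04 = 4.04 m.
Hydraulic gradient: i = |Δh| / L = 4.04 / 1777 = 0.00227.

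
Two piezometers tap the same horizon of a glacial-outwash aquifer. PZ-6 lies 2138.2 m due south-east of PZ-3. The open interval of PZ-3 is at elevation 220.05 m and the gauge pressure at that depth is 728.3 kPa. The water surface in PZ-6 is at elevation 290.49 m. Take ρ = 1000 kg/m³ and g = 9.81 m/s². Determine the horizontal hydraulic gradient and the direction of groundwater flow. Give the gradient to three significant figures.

Pressure head at PZ-3: ψ = P/(ρg) = 728.3×1000 / (1000 × 9.81) = 74.24 m.
Total head at PZ-3: h = z + ψ = 220.05 + 74.24 = 294.29 m.
Total head at PZ-6: h = 290.49 m (water level in the piezometer is the total head).
Head difference: h(PZ-3) − h(PZ-6) = 294.29 − 290.49 = 3.80 m.
Hydraulic gradient: i = |Δh| / L = 3.80 / 2138.2 = 0.00178.
Flow is from higher to lower head: from PZ-3 toward PZ-6, i.e. toward the south-east.

i ≈ 0.00178; groundwater flows toward the south-east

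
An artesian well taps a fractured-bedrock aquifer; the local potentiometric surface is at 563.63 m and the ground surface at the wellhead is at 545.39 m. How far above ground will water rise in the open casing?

≈ 18.24 m above ground

Water rises to the potentiometric surface, so the rise above ground = 563.63 − 545.39 = 18.24 m.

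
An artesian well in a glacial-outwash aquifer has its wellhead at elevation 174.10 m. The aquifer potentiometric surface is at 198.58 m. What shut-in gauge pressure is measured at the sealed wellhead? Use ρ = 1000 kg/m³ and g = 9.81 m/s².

Head above the cap: Δh = 198.58 − 174.10 = 24.48 m.
P = ρgΔh = 1000 × 9.81 × 24.48 = 240149 Pa ≈ 240 kPa.

P ≈ 240 kPa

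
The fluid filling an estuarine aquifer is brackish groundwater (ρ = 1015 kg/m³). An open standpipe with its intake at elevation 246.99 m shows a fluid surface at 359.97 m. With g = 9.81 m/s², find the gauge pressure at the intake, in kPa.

P ≈ 1120 kPa

Pressure head ψ = h − z = 359.97 − 246.99 = 112.98 m.
P = ρgψ = 1015 × 9.81 × 112.98 = 1124959 Pa ≈ 1120 kPa.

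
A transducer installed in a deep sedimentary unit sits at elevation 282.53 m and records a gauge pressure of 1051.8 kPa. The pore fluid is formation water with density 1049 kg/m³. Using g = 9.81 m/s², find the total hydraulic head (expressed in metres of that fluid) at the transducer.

ψ = P/(ρg) = 1051.8×1000 / (1049 × 9.81) = 102.21 m.
h = z + ψ = 282.53 + 102.21 = 384.74 m.

h ≈ 384.74 m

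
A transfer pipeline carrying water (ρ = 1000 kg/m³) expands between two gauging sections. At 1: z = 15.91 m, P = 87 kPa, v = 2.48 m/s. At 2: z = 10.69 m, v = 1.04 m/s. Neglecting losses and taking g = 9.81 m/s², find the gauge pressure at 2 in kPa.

Pressure head at 1: ψ₁ = P₁/(ρg) = 87×1000 / (1000 × 9.81) = 8.87 m.
Velocity heads: v₁²/2g = 2.48²/19.62 = 0.313 m; v₂²/2g = 1.04²/19.62 = 0.055 m.
Total head H = z₁ + ψ₁ + v₁²/2g = 15.91 + 8.87 + 0.313 = 25.09 m.
ψ₂ = H − z₂ − v₂²/2g = 25.09 − 10.69 − 0.055 = 14.35 m.
P₂ = ρgψ₂ = 1000 × 9.81 × 14.35 ≈ 141 kPa.

P₂ ≈ 141 kPa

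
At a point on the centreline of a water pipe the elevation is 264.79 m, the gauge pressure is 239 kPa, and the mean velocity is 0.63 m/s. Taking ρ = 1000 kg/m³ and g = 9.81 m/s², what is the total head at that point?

Pressure head ψ = P/(ρg) = 239×1000 / (1000 × 9.81) = 24.36 m.
Velocity head = v²/(2g) = 0.63² / (2 × 9.81) = 0.020 m.
h = z + ψ + v²/(2g) = 264.79 + 24.36 + 0.020 = 289.17 m.

h ≈ 289.17 m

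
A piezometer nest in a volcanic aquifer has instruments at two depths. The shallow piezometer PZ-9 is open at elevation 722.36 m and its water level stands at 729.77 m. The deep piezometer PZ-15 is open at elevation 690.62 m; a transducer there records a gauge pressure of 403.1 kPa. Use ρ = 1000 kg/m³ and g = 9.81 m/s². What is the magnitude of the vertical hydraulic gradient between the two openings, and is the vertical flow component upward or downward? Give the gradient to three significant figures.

|i_v| ≈ 0.0611; vertical flow is upward

Total head at PZ-9: h = 729.77 m (water level in the standpipe).
Pressure head at PZ-15: ψ = P/(ρg) = 403.1×1000 / (1000 × 9.81) = 41.09 m.
Total head at PZ-15: h = z + ψ = 690.62 + 41.09 = 731.71 m.
Δh = h(PZ-9) − h(PZ-15) = 729.77 − 731.71 = -1.94 m.
Vertical separation Δz = 722.36 − 690.62 = 31.74 m.
|i_v| = |Δh| / Δz = 1.94 / 31.74 = 0.0611.
Head is higher in the deep piezometer, so vertical flow is upward (discharge condition).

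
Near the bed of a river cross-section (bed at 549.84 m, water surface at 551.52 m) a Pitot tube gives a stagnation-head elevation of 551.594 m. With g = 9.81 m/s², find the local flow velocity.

v ≈ 1.20 m/s

Near the bed, under hydrostatic conditions, the piezometric head (z + ψ) equals the free-surface elevation, 551.52 m.
Velocity head = total − piezometric = 551.594 − 551.52 = 0.074 m.
v = √(2g·h_v) = √(2 × 9.81 × 0.074) = 1.20 m/s.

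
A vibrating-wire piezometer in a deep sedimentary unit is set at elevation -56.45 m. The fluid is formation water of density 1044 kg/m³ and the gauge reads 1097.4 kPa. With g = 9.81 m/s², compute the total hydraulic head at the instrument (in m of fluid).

ψ = P/(ρg) = 1097.4×1000 / (1044 × 9.81) = 107.15 m.
h = z + ψ = -56.45 + 107.15 = 50.70 m.

h ≈ 50.70 m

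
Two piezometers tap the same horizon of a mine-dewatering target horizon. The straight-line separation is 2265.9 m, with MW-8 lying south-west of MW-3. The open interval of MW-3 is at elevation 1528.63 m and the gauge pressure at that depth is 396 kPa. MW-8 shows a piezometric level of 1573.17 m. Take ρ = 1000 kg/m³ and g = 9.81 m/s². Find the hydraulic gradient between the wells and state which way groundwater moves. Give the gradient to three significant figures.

Pressure head at MW-3: ψ = P/(ρg) = 396×1000 / (1000 × 9.81) = 40.37 m.
Total head at MW-3: h = z + ψ = 1528.63 + 40.37 = 1569.00 m.
Total head at MW-8: h = 1573.17 m (water level in the piezometer is the total head).
Head difference: h(MW-3) − h(MW-8) = 1569.00 − 1573.17 = -4.17 m.
Hydraulic gradient: i = |Δh| / L = 4.17 / 2265.9 = 0.00184.
Flow is from higher to lower head: from MW-8 toward MW-3, i.e. toward the north-east.

i ≈ 0.00184; groundwater flows toward the north-east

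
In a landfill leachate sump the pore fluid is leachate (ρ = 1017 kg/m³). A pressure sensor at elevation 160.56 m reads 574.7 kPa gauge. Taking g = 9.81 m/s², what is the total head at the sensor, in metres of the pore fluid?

h ≈ 218.16 m

ψ = P/(ρg) = 574.7×1000 / (1017 × 9.81) = 57.60 m.
h = z + ψ = 160.56 + 57.60 = 218.16 m.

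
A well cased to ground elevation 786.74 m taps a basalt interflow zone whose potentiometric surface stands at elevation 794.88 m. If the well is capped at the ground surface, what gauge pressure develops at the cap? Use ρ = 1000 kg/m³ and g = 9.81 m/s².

P ≈ 79.9 kPa

Head above the cap: Δh = 794.88 − 786.74 = 8.14 m.
P = ρgΔh = 1000 × 9.81 × 8.14 = 79853 Pa ≈ 79.9 kPa.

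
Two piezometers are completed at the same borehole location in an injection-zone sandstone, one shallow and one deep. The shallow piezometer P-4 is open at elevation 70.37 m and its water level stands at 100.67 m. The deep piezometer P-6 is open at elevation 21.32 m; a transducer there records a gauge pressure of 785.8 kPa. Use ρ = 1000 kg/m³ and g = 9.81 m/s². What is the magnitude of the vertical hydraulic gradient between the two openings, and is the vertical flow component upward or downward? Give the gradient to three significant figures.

Total head at P-4: h = 100.67 m (water level in the standpipe).
Pressure head at P-6: ψ = P/(ρg) = 785.8×1000 / (1000 × 9.81) = 80.10 m.
Total head at P-6: h = z + ψ = 21.32 + 80.10 = 101.42 m.
Δh = h(P-4) − h(P-6) = 100.67 − 101.42 = -0.75 m.
Vertical separation Δz = 70.37 − 21.32 = 49.05 m.
|i_v| = |Δh| / Δz = 0.75 / 49.05 = 0.0153.
Head is higher in the deep piezometer, so vertical flow is upward (discharge condition).

|i_v| ≈ 0.0153; vertical flow is upward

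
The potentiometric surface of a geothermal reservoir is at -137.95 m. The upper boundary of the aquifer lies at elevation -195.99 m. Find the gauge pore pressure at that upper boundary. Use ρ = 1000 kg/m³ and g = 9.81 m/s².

Pressure head at the aquifer top: ψ = h − z = -137.95 − (-195.99) = 58.04 m.
P = ρgψ = 1000 × 9.81 × 58.04 = 569372 Pa ≈ 569 kPa.

P ≈ 569 kPa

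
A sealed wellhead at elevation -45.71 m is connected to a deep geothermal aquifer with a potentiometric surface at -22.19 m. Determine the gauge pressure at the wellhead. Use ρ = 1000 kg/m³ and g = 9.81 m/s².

Head above the cap: Δh = -22.19 − (-45.71) = 23.52 m.
P = ρgΔh = 1000 × 9.81 × 23.52 = 230731 Pa ≈ 231 kPa.

P ≈ 231 kPa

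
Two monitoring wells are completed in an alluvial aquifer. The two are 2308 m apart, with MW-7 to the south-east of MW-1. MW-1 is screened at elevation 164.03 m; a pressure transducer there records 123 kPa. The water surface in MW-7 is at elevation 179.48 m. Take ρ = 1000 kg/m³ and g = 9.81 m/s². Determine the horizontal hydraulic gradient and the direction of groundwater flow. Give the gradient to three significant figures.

Pressure head at MW-1: ψ = P/(ρg) = 123×1000 / (1000 × 9.81) = 12.54 m.
Total head at MW-1: h = z + ψ = 164.03 + 12.54 = 176.57 m.
Total head at MW-7: h = 179.48 m (water level in the piezometer is the total head).
Head difference: h(MW-1) − h(MW-7) = 176.57 − 179.48 = -2.91 m.
Hydraulic gradient: i = |Δh| / L = 2.91 / 2308 = 0.00126.
Flow is from higher to lower head: from MW-7 toward MW-1, i.e. toward the north-west.

i ≈ 0.00126; groundwater flows toward the north-west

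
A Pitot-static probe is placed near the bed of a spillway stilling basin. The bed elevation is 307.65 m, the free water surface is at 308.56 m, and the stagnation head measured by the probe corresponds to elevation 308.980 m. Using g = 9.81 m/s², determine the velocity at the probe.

Near the bed, under hydrostatic conditions, the piezometric head (z + ψ) equals the free-surface elevation, 308.56 m.
Velocity head = total − piezometric = 308.980 − 308.56 = 0.420 m.
v = √(2g·h_v) = √(2 × 9.81 × 0.420) = 2.87 m/s.

v ≈ 2.87 m/s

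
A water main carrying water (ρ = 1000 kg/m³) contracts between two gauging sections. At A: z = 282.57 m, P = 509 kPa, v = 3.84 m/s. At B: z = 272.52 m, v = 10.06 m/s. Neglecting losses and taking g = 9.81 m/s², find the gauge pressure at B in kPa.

P₂ ≈ 564 kPa

Pressure head at A: ψ₁ = P₁/(ρg) = 509×1000 / (1000 × 9.81) = 51.89 m.
Velocity heads: v₁²/2g = 3.84²/19.62 = 0.752 m; v₂²/2g = 10.06²/19.62 = 5.158 m.
Total head H = z₁ + ψ₁ + v₁²/2g = 282.57 + 51.89 + 0.752 = 335.21 m.
ψ₂ = H − z₂ − v₂²/2g = 335.21 − 272.52 − 5.158 = 57.53 m.
P₂ = ρgψ₂ = 1000 × 9.81 × 57.53 ≈ 564 kPa.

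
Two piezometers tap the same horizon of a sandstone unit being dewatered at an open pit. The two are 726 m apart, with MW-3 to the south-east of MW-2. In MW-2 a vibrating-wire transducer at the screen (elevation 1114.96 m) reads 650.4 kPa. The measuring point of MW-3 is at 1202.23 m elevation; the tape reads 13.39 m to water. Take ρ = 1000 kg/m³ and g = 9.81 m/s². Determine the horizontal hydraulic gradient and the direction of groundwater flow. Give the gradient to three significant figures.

i ≈ 0.0104; groundwater flows toward the north-west

Pressure head at MW-2: ψ = P/(ρg) = 650.4×1000 / (1000 × 9.81) = 66.30 m.
Total head at MW-2: h = z + ψ = 1114.96 + 66.30 = 1181.26 m.
Total head at MW-3: h = 1202.23 − 13.39 = 1188.84 m.
Head difference: h(MW-2) − h(MW-3) = 1181.26 − 1188.84 = -7.58 m.
Hydraulic gradient: i = |Δh| / L = 7.58 / 726 = 0.0104.
Flow is from higher to lower head: from MW-3 toward MW-2, i.e. toward the north-west.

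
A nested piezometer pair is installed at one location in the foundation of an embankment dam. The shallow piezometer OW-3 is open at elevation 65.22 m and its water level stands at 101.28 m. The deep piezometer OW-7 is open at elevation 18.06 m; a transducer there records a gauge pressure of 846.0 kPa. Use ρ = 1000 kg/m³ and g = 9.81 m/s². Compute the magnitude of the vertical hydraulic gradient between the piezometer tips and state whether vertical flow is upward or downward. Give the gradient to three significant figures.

Total head at OW-3: h = 101.28 m (water level in the standpipe).
Pressure head at OW-7: ψ = P/(ρg) = 846.0×1000 / (1000 × 9.81) = 86.24 m.
Total head at OW-7: h = z + ψ = 18.06 + 86.24 = 104.30 m.
Δh = h(OW-3) − h(OW-7) = 101.28 − 104.30 = -3.02 m.
Vertical separation Δz = 65.22 − 18.06 = 47.16 m.
|i_v| = |Δh| / Δz = 3.02 / 47.16 = 0.0640.
Head is higher in the deep piezometer, so vertical flow is upward (discharge condition).

|i_v| ≈ 0.0640; vertical flow is upward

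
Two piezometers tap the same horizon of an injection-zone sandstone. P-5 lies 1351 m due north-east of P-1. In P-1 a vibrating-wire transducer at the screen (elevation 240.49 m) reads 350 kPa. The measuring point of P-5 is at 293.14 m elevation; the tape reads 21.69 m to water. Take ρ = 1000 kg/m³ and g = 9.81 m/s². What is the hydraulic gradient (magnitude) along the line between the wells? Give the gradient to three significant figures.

Pressure head at P-1: ψ = P/(ρg) = 350×1000 / (1000 × 9.81) = 35.68 m.
Total head at P-1: h = z + ψ = 240.49 + 35.68 = 276.17 m.
Total head at P-5: h = 293.14 − 21.69 = 271.45 m.
Head difference: h(P-1) − h(P-5) = 276.17 − 271.45 = 4.72 m.
Hydraulic gradient: i = |Δh| / L = 4.72 / 1351 = 0.00349.

i ≈ 0.00349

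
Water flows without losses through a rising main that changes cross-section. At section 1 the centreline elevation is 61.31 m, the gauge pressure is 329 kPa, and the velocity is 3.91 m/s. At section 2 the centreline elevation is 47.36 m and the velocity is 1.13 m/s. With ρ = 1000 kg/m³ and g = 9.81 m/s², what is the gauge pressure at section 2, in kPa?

P₂ ≈ 473 kPa

Pressure head at 1: ψ₁ = P₁/(ρg) = 329×1000 / (1000 × 9.81) = 33.54 m.
Velocity heads: v₁²/2g = 3.91²/19.62 = 0.779 m; v₂²/2g = 1.13²/19.62 = 0.065 m.
Total head H = z₁ + ψ₁ + v₁²/2g = 61.31 + 33.54 + 0.779 = 95.63 m.
ψ₂ = H − z₂ − v₂²/2g = 95.63 − 47.36 − 0.065 = 48.20 m.
P₂ = ρgψ₂ = 1000 × 9.81 × 48.20 ≈ 473 kPa.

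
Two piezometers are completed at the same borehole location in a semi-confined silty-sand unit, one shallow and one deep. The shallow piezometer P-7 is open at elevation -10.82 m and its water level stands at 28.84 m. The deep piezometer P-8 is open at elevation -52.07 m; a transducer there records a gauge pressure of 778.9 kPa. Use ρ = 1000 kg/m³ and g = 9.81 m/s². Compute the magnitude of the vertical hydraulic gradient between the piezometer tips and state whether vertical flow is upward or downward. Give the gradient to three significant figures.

Total head at P-7: h = 28.84 m (water level in the standpipe).
Pressure head at P-8: ψ = P/(ρg) = 778.9×1000 / (1000 × 9.81) = 79.40 m.
Total head at P-8: h = z + ψ = -52.07 + 79.40 = 27.33 m.
Δh = h(P-7) − h(P-8) = 28.84 − 27.33 = 1.51 m.
Vertical separation Δz = -10.82 − (-52.07) = 41.25 m.
|i_v| = |Δh| / Δz = 1.51 / 41.25 = 0.0366.
Head is higher in the shallow piezometer, so vertical flow is downward (recharge condition).

|i_v| ≈ 0.0366; vertical flow is downward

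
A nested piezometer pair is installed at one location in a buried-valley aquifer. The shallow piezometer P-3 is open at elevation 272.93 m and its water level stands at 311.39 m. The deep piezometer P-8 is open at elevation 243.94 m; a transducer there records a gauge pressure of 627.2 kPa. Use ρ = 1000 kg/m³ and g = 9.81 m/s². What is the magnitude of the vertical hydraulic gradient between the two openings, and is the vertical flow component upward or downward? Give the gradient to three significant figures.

|i_v| ≈ 0.121; vertical flow is downward

Total head at P-3: h = 311.39 m (water level in the standpipe).
Pressure head at P-8: ψ = P/(ρg) = 627.2×1000 / (1000 × 9.81) = 63.93 m.
Total head at P-8: h = z + ψ = 243.94 + 63.93 = 307.87 m.
Δh = h(P-3) − h(P-8) = 311.39 − 307.87 = 3.52 m.
Vertical separation Δz = 272.93 − 243.94 = 28.99 m.
|i_v| = |Δh| / Δz = 3.52 / 28.99 = 0.121.
Head is higher in the shallow piezometer, so vertical flow is downward (recharge condition).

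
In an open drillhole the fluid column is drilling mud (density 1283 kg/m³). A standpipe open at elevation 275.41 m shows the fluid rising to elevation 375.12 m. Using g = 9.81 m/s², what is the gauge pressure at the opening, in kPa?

Pressure head ψ = h − z = 375.12 − 275.41 = 99.71 m.
P = ρgψ = 1283 × 9.81 × 99.71 = 1254973 Pa ≈ 1250 kPa.

P ≈ 1250 kPa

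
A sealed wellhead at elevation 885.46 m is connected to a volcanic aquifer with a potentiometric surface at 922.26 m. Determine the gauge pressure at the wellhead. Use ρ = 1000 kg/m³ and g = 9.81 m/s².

Head above the cap: Δh = 922.26 − 885.46 = 36.80 m.
P = ρgΔh = 1000 × 9.81 × 36.80 = 361008 Pa ≈ 361 kPa.

P ≈ 361 kPa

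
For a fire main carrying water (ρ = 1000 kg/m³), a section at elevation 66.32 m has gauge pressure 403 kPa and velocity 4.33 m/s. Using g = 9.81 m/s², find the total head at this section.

h ≈ 108.36 m

Pressure head ψ = P/(ρg) = 403×1000 / (1000 × 9.81) = 41.08 m.
Velocity head = v²/(2g) = 4.33² / (2 × 9.81) = 0.956 m.
h = z + ψ + v²/(2g) = 66.32 + 41.08 + 0.956 = 108.36 m.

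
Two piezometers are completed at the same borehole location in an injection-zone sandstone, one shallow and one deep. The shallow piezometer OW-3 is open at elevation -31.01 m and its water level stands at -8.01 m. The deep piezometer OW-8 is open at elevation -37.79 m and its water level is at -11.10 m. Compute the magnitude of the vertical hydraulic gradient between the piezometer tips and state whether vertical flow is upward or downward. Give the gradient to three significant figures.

Total head at OW-3: h = -8.01 m (water level in the standpipe).
Total head at OW-8: h = -11.10 m.
Δh = h(OW-3) − h(OW-8) = -8.01 − (-11.10) = 3.09 m.
Vertical separation Δz = -31.01 − (-37.79) = 6.78 m.
|i_v| = |Δh| / Δz = 3.09 / 6.78 = 0.456.
Head is higher in the shallow piezometer, so vertical flow is downward (recharge condition).

|i_v| ≈ 0.456; vertical flow is downward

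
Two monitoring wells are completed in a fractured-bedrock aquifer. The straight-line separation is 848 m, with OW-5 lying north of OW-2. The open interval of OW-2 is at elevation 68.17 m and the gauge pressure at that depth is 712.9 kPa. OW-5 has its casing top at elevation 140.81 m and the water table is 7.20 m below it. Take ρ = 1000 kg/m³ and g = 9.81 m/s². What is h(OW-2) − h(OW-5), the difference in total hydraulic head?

Pressure head at OW-2: ψ = P/(ρg) = 712.9×1000 / (1000 × 9.81) = 72.67 m.
Total head at OW-2: h = z + ψ = 68.17 + 72.67 = 140.84 m.
Total head at OW-5: h = 140.81 − 7.20 = 133.61 m.
Head difference: h(OW-2) − h(OW-5) = 140.84 − 133.61 = 7.23 m.

Δh ≈ 7.23 m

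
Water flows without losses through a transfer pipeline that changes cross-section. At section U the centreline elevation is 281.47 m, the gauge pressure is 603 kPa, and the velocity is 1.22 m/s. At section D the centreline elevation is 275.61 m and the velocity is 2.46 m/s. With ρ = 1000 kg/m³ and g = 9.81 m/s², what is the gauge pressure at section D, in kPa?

Pressure head at U: ψ₁ = P₁/(ρg) = 603×1000 / (1000 × 9.81) = 61.47 m.
Velocity heads: v₁²/2g = 1.22²/19.62 = 0.076 m; v₂²/2g = 2.46²/19.62 = 0.308 m.
Total head H = z₁ + ψ₁ + v₁²/2g = 281.47 + 61.47 + 0.076 = 343.02 m.
ψ₂ = H − z₂ − v₂²/2g = 343.02 − 275.61 − 0.308 = 67.10 m.
P₂ = ρgψ₂ = 1000 × 9.81 × 67.10 ≈ 658 kPa.

P₂ ≈ 658 kPa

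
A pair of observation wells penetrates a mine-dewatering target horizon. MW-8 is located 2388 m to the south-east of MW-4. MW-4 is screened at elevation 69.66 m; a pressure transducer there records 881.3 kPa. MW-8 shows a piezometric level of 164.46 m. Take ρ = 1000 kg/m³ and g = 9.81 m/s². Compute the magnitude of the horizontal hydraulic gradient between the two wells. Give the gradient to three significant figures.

i ≈ 0.00208

Pressure head at MW-4: ψ = P/(ρg) = 881.3×1000 / (1000 × 9.81) = 89.84 m.
Total head at MW-4: h = z + ψ = 69.66 + 89.84 = 159.50 m.
Total head at MW-8: h = 164.46 m (water level in the piezometer is the total head).
Head difference: h(MW-4) − h(MW-8) = 159.50 − 164.46 = -4.96 m.
Hydraulic gradient: i = |Δh| / L = 4.96 / 2388 = 0.00208.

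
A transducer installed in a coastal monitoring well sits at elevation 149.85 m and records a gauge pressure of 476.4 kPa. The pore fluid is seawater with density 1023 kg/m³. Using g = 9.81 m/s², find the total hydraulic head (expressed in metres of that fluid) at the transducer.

ψ = P/(ρg) = 476.4×1000 / (1023 × 9.81) = 47.47 m.
h = z + ψ = 149.85 + 47.47 = 197.32 m.

h ≈ 197.32 m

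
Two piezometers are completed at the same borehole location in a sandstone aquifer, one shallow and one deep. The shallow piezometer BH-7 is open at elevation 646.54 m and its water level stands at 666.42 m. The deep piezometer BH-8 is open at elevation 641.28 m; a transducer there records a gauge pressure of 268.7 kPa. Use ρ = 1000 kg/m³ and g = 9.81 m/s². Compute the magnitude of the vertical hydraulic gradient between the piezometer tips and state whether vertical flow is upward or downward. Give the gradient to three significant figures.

|i_v| ≈ 0.428; vertical flow is upward

Total head at BH-7: h = 666.42 m (water level in the standpipe).
Pressure head at BH-8: ψ = P/(ρg) = 268.7×1000 / (1000 × 9.81) = 27.39 m.
Total head at BH-8: h = z + ψ = 641.28 + 27.39 = 668.67 m.
Δh = h(BH-7) − h(BH-8) = 666.42 − 668.67 = -2.25 m.
Vertical separation Δz = 646.54 − 641.28 = 5.26 m.
|i_v| = |Δh| / Δz = 2.25 / 5.26 = 0.428.
Head is higher in the deep piezometer, so vertical flow is upward (discharge condition).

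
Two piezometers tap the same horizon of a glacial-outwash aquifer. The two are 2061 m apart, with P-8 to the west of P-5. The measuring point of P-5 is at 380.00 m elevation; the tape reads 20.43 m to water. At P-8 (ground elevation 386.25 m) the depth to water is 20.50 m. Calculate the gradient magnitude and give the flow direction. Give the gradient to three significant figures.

i ≈ 0.00300; groundwater flows toward the east

Total head at P-5: h = 380.00 − 20.43 = 359.57 m.
Total head at P-8: h = 386.25 − 20.50 = 365.75 m.
Head difference: h(P-5) − h(P-8) = 359.57 − 365.75 = -6.18 m.
Hydraulic gradient: i = |Δh| / L = 6.18 / 2061 = 0.00300.
Flow is from higher to lower head: from P-8 toward P-5, i.e. toward the east.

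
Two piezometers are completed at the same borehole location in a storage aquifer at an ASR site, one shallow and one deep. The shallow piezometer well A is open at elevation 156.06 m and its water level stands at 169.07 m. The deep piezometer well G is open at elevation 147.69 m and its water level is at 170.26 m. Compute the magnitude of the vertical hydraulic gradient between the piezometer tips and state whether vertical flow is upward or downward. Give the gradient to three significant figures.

|i_v| ≈ 0.142; vertical flow is upward

Total head at well A: h = 169.07 m (water level in the standpipe).
Total head at well G: h = 170.26 m.
Δh = h(well A) − h(well G) = 169.07 − 170.26 = -1.19 m.
Vertical separation Δz = 156.06 − 147.69 = 8.37 m.
|i_v| = |Δh| / Δz = 1.19 / 8.37 = 0.142.
Head is higher in the deep piezometer, so vertical flow is upward (discharge condition).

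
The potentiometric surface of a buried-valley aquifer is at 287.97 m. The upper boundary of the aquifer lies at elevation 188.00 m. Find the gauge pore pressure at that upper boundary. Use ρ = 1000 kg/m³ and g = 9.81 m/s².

P ≈ 981 kPa

Pressure head at the aquifer top: ψ = h − z = 287.97 − 188.00 = 99.97 m.
P = ρgψ = 1000 × 9.81 × 99.97 = 980706 Pa ≈ 981 kPa.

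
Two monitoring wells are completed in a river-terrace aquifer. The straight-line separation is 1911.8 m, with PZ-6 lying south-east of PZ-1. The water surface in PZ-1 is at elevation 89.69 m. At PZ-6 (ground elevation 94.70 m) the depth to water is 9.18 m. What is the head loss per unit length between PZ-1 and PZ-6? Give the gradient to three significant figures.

i ≈ 0.00218 m/m

Total head at PZ-1: h = 89.69 m (water level in the piezometer is the total head).
Total head at PZ-6: h = 94.70 − 9.18 = 85.52 m.
Head difference: h(PZ-1) − h(PZ-6) = 89.69 − 85.52 = 4.17 m.
Hydraulic gradient: i = |Δh| / L = 4.17 / 1911.8 = 0.00218.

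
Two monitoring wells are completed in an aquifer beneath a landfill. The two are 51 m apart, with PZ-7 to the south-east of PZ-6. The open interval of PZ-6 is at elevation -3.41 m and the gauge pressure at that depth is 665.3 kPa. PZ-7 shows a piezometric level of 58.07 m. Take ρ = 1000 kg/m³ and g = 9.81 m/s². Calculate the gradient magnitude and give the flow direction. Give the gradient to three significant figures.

i ≈ 0.124; groundwater flows toward the south-east

Pressure head at PZ-6: ψ = P/(ρg) = 665.3×1000 / (1000 × 9.81) = 67.82 m.
Total head at PZ-6: h = z + ψ = -3.41 + 67.82 = 64.41 m.
Total head at PZ-7: h = 58.07 m (water level in the piezometer is the total head).
Head difference: h(PZ-6) − h(PZ-7) = 64.41 − 58.07 = 6.34 m.
Hydraulic gradient: i = |Δh| / L = 6.34 / 51 = 0.124.
Flow is from higher to lower head: from PZ-6 toward PZ-7, i.e. toward the south-east.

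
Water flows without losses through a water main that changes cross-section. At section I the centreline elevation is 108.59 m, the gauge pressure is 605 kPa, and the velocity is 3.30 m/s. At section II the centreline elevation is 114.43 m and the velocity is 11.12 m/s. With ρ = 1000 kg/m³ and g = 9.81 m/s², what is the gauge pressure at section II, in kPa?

Pressure head at I: ψ₁ = P₁/(ρg) = 605×1000 / (1000 × 9.81) = 61.67 m.
Velocity heads: v₁²/2g = 3.30²/19.62 = 0.555 m; v₂²/2g = 11.12²/19.62 = 6.302 m.
Total head H = z₁ + ψ₁ + v₁²/2g = 108.59 + 61.67 + 0.555 = 170.81 m.
ψ₂ = H − z₂ − v₂²/2g = 170.81 − 114.43 − 6.302 = 50.08 m.
P₂ = ρgψ₂ = 1000 × 9.81 × 50.08 ≈ 491 kPa.

P₂ ≈ 491 kPa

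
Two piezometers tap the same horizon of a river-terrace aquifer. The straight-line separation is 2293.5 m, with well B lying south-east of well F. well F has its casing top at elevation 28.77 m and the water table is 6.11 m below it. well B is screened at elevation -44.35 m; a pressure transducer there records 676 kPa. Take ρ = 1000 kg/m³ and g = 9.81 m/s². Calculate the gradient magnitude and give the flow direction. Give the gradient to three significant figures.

Total head at well F: h = 28.77 − 6.11 = 22.66 m.
Pressure head at well B: ψ = P/(ρg) = 676×1000 / (1000 × 9.81) = 68.91 m.
Total head at well B: h = z + ψ = -44.35 + 68.91 = 24.56 m.
Head difference: h(well F) − h(well B) = 22.66 − 24.56 = -1.90 m.
Hydraulic gradient: i = |Δh| / L = 1.90 / 2293.5 = 0.000828.
Flow is from higher to lower head: from well B toward well F, i.e. toward the north-west.

i ≈ 0.000828; groundwater flows toward the north-west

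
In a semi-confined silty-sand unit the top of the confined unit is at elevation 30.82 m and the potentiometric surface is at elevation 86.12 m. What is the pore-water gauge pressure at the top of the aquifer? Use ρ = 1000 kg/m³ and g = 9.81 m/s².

P ≈ 542 kPa

Pressure head at the aquifer top: ψ = h − z = 86.12 − 30.82 = 55.30 m.
P = ρgψ = 1000 × 9.81 × 55.30 = 542493 Pa ≈ 542 kPa.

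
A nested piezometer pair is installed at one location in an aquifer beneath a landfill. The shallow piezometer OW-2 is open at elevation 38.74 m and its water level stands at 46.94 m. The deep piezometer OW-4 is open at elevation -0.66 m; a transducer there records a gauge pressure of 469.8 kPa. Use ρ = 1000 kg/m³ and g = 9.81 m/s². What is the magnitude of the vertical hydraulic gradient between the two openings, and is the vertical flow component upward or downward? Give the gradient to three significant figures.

Total head at OW-2: h = 46.94 m (water level in the standpipe).
Pressure head at OW-4: ψ = P/(ρg) = 469.8×1000 / (1000 × 9.81) = 47.89 m.
Total head at OW-4: h = z + ψ = -0.66 + 47.89 = 47.23 m.
Δh = h(OW-2) − h(OW-4) = 46.94 − 47.23 = -0.29 m.
Vertical separation Δz = 38.74 − (-0.66) = 39.40 m.
|i_v| = |Δh| / Δz = 0.29 / 39.40 = 0.00736.
Head is higher in the deep piezometer, so vertical flow is upward (discharge condition).

|i_v| ≈ 0.00736; vertical flow is upward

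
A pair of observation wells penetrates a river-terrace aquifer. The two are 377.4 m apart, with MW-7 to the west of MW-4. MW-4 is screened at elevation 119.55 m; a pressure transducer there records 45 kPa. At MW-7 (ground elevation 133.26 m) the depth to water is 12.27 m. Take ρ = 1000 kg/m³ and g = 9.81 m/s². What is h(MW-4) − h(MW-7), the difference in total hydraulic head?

Δh ≈ 3.15 m

Pressure head at MW-4: ψ = P/(ρg) = 45×1000 / (1000 × 9.81) = 4.59 m.
Total head at MW-4: h = z + ψ = 119.55 + 4.59 = 124.14 m.
Total head at MW-7: h = 133.26 − 12.27 = 120.99 m.
Head difference: h(MW-4) − h(MW-7) = 124.14 − 120.99 = 3.15 m.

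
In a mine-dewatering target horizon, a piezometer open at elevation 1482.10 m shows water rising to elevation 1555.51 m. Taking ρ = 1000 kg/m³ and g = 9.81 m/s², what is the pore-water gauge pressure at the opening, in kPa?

P ≈ 720 kPa

Pressure head ψ = h − z = 1555.51 − 1482.10 = 73.41 m.
P = ρgψ = 1000 × 9.81 × 73.41 = 720152 Pa ≈ 720 kPa.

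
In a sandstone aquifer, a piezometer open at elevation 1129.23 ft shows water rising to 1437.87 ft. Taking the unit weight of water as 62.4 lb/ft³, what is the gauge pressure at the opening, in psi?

Pressure head ψ = h − z = 1437.87 − 1129.23 = 308.64 ft.
P = γ·ψ / 144 = 62.4 × 308.64 / 144 = 134 psi.

P ≈ 134 psi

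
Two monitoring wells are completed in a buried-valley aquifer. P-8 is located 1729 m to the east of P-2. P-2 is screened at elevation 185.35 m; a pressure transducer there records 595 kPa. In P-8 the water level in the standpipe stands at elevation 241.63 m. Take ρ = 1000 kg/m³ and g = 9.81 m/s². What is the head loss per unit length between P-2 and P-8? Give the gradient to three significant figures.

i ≈ 0.00253 m/m

Pressure head at P-2: ψ = P/(ρg) = 595×1000 / (1000 × 9.81) = 60.65 m.
Total head at P-2: h = z + ψ = 185.35 + 60.65 = 246.00 m.
Total head at P-8: h = 241.63 m (water level in the piezometer is the total head).
Head difference: h(P-2) − h(P-8) = 246.00 − 241.63 = 4.37 m.
Hydraulic gradient: i = |Δh| / L = 4.37 / 1729 = 0.00253.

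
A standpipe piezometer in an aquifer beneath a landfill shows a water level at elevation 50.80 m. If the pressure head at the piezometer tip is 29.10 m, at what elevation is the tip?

z = h − ψ = 50.80 − 29.10 = 21.70 m.

z ≈ 21.70 m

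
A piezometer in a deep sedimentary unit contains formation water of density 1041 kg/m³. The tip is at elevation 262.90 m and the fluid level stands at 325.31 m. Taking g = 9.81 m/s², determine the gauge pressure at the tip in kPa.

Pressure head ψ = h − z = 325.31 − 262.90 = 62.41 m.
P = ρgψ = 1041 × 9.81 × 62.41 = 637344 Pa ≈ 637 kPa.

P ≈ 637 kPa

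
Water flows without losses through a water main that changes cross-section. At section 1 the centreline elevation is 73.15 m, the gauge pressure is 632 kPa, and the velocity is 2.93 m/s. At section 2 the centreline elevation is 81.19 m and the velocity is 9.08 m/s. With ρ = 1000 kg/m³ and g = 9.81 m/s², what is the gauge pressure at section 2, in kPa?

P₂ ≈ 516 kPa

Pressure head at 1: ψ₁ = P₁/(ρg) = 632×1000 / (1000 × 9.81) = 64.42 m.
Velocity heads: v₁²/2g = 2.93²/19.62 = 0.438 m; v₂²/2g = 9.08²/19.62 = 4.202 m.
Total head H = z₁ + ψ₁ + v₁²/2g = 73.15 + 64.42 + 0.438 = 138.01 m.
ψ₂ = H − z₂ − v₂²/2g = 138.01 − 81.19 − 4.202 = 52.62 m.
P₂ = ρgψ₂ = 1000 × 9.81 × 52.62 ≈ 516 kPa.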